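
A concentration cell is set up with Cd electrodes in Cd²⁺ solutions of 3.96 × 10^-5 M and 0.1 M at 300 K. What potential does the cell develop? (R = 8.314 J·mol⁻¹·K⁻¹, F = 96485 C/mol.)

Both half-cells are Cd²⁺/Cd, so E°_cell = 0. The concentrated side is the cathode; the cell reaction moves Cd²⁺ from high to low concentration with n = 2.
Q = [Cd²⁺]_dilute/[Cd²⁺]_conc = 3.96 × 10^-5/0.1 = 3.96 × 10^-4.
E = 0 − (RT/nF) ln Q = −((8.314×300)/(2×96485))(-7.834) = 0.1013 V.

0.10 V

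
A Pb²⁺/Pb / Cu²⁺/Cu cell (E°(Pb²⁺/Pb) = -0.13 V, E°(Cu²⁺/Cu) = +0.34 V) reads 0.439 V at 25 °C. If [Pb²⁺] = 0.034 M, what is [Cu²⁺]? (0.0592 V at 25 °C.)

From the Nernst equation, log Q = n(E° − E)/0.0592 = 2(0.47 − 0.439)/0.0592 = 1.047, so Q = 11.2.
With Q = [Pb²⁺]/[Cu²⁺] and the known concentrations, [Cu²⁺] in the denominator gives [Cu²⁺] = 0.003 M.

0.003 M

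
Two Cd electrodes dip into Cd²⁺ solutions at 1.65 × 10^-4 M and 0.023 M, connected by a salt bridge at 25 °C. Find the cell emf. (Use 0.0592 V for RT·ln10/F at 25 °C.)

Both half-cells are Cd²⁺/Cd, so E°_cell = 0. The concentrated side is the cathode; the cell reaction moves Cd²⁺ from high to low concentration with n = 2.
Q = [Cd²⁺]_dilute/[Cd²⁺]_conc = 1.65 × 10^-4/0.023 = 0.00717.
E = 0 − (0.0592/2) log Q = −(0.0592/2)(-2.144) = 0.0635 V.

0.063 V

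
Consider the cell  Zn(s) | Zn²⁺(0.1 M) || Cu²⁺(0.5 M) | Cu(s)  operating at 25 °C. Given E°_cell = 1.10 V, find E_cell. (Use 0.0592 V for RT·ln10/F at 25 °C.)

Balancing electrons gives n = 2; the reaction quotient is Q = [Zn²⁺]/[Cu²⁺] = 0.200.
At 25 °C, E = E° − (0.0592/n) log Q = 1.10 − (0.0592/2)(-0.699) = 1.100 + 0.021 = 1.121 V.

1.12 V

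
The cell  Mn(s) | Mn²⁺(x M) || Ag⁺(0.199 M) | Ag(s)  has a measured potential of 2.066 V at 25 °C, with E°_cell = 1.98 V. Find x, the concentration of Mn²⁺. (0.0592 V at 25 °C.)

From the Nernst equation, log Q = n(E° − E)/0.0592 = 2(1.98 − 2.066)/0.0592 = -2.905, so Q = 0.00124.
With Q = [Mn²⁺]/[Ag⁺]^2 and the known concentrations, [Mn²⁺] in the numerator gives [Mn²⁺] = 4.9 × 10^-5 M.

4.9 × 10^-5 M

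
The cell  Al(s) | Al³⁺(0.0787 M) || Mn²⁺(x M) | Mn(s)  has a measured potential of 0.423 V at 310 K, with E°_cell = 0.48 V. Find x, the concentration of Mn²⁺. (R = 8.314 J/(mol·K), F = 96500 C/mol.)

0.0026 M

From the Nernst equation, ln Q = nF(E° − E)/RT = 6×96500×(0.48 − 0.423)/(8.314×310) = 12.805, so Q = 3.64 × 10^5.
With Q = [Al³⁺]^2/[Mn²⁺]^3 and the known concentrations, [Mn²⁺]^3 in the denominator gives [Mn²⁺] = 0.0026 M.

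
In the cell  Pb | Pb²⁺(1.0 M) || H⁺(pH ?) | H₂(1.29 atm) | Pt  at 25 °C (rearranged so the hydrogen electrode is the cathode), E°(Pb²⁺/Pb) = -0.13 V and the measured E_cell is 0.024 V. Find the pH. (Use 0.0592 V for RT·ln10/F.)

E°_cell = 0.13 V and n = 2.
log Q = n(E° − E)/0.0592 = 2×(0.13 − 0.024)/0.0592 = 3.581.
With Q = [Pb²⁺]·P(H₂) / [H⁺]^2, solving for [H⁺] gives log[H⁺] = -1.735, so pH = 1.74.

pH = 1.74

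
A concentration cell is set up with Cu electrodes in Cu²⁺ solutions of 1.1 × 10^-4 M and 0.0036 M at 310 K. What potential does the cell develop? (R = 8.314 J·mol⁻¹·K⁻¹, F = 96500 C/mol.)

Both half-cells are Cu²⁺/Cu, so E°_cell = 0. The concentrated side is the cathode; the cell reaction moves Cu²⁺ from high to low concentration with n = 2.
Q = [Cu²⁺]_dilute/[Cu²⁺]_conc = 1.1 × 10^-4/0.0036 = 0.0306.
E = 0 − (RT/nF) ln Q = −((8.314×310)/(2×96500))(-3.488) = 0.0466 V.

0.047 V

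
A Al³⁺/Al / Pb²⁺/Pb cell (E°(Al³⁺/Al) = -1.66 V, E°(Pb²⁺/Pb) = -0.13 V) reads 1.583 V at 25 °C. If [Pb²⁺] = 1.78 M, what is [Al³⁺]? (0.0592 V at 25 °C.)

0.0049 M

From the Nernst equation, log Q = n(E° − E)/0.0592 = 6(1.53 − 1.583)/0.0592 = -5.372, so Q = 4.25 × 10^-6.
With Q = [Al³⁺]^2/[Pb²⁺]^3 and the known concentrations, [Al³⁺]^2 in the numerator gives [Al³⁺] = 0.0049 M.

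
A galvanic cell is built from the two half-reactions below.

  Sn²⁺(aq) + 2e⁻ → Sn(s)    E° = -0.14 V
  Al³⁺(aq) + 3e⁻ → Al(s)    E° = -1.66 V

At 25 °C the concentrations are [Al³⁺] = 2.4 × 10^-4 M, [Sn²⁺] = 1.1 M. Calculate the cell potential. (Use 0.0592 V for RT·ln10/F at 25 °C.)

1.59 V

The Sn²⁺/Sn couple has the higher reduction potential and acts as the cathode, so E°_cell = -0.14 − (-1.66) = 1.52 V.
Balancing electrons gives n = 6; the reaction quotient is Q = [Al³⁺]^2/[Sn²⁺]^3 = 4.33 × 10^-8.
At 25 °C, E = E° − (0.0592/n) log Q = 1.52 − (0.0592/6)(-7.364) = 1.520 + 0.073 = 1.593 V.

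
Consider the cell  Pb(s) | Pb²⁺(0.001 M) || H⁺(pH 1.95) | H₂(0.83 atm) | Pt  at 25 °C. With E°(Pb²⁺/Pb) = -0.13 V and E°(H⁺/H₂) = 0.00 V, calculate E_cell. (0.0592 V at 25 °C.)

0.11 V

The hydrogen couple is the cathode, so E°_cell = 0.13 V; n = 2.
[H⁺] = 10^(−1.95) = 0.011 M, and Q = [Pb²⁺]·P(H₂) / [H⁺]^2 = 6.59.
E = E° − (0.0592/2) log Q = 0.13 − (0.0592/2)(0.819) = 0.106 V.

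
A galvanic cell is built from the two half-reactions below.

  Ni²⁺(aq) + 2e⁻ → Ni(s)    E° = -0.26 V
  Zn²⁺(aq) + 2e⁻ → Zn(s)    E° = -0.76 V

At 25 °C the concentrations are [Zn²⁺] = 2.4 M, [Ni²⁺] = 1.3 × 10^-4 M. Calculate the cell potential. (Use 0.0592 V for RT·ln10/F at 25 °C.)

0.374 V

The Ni²⁺/Ni couple has the higher reduction potential and acts as the cathode, so E°_cell = -0.26 − (-0.76) = 0.50 V.
Balancing electrons gives n = 2; the reaction quotient is Q = [Zn²⁺]/[Ni²⁺] = 1.85 × 10^4.
At 25 °C, E = E° − (0.0592/n) log Q = 0.50 − (0.0592/2)(4.266) = 0.500 − 0.126 = 0.374 V.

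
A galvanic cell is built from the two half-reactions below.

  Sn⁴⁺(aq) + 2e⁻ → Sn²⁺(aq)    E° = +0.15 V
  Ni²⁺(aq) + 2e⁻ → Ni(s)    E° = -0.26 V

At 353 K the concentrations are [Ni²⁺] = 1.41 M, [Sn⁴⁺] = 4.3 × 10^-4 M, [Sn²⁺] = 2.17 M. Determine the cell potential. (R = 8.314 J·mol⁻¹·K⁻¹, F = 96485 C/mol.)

0.275 V

The Sn⁴⁺/Sn²⁺ couple has the higher reduction potential and acts as the cathode, so E°_cell = +0.15 − (-0.26) = 0.41 V.
Balancing electrons gives n = 2; the reaction quotient is Q = [Ni²⁺]·[Sn²⁺]/[Sn⁴⁺] = 7120.
E = E° − (RT/nF) ln Q = 0.41 − (8.314×353)/(2×96485) × (8.870) = 0.410 − 0.135 = 0.275 V.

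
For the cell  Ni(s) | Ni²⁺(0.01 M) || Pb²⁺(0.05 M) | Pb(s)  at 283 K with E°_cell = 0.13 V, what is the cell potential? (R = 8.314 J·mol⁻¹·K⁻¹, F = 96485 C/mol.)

0.150 V

Balancing electrons gives n = 2; the reaction quotient is Q = [Ni²⁺]/[Pb²⁺] = 0.200.
E = E° − (RT/nF) ln Q = 0.13 − (8.314×283)/(2×96485) × (-1.609) = 0.130 + 0.020 = 0.150 V.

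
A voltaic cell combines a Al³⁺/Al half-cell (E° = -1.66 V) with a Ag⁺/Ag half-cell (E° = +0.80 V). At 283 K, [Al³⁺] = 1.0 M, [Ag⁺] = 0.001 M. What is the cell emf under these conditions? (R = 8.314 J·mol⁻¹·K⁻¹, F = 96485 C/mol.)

2.29 V

The Ag⁺/Ag couple has the higher reduction potential and acts as the cathode, so E°_cell = +0.80 − (-1.66) = 2.46 V.
Balancing electrons gives n = 3; the reaction quotient is Q = [Al³⁺]/[Ag⁺]^3 = 1 × 10^9.
E = E° − (RT/nF) ln Q = 2.46 − (8.314×283)/(3×96485) × (20.723) = 2.460 − 0.168 = 2.292 V.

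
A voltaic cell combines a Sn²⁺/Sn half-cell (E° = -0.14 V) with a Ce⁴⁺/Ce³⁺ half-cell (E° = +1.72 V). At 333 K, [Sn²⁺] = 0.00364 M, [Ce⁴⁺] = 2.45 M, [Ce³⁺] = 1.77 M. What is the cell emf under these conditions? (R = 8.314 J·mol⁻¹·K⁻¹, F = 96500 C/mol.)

1.95 V

The Ce⁴⁺/Ce³⁺ couple has the higher reduction potential and acts as the cathode, so E°_cell = +1.72 − (-0.14) = 1.86 V.
Balancing electrons gives n = 2; the reaction quotient is Q = [Sn²⁺]·[Ce³⁺]^2/[Ce⁴⁺]^2 = 0.00190.
E = E° − (RT/nF) ln Q = 1.86 − (8.314×333)/(2×96500) × (-6.266) = 1.860 + 0.090 = 1.950 V.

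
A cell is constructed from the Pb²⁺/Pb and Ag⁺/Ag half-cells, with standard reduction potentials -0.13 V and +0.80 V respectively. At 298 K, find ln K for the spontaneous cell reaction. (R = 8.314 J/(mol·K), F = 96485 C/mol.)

E°_cell = +0.80 − (-0.13) = 0.93 V, with n = 2 electrons transferred.
At equilibrium E = 0, so the Nernst equation gives ln K = nFE°/RT = (2)(96485)(0.93)/((8.314)(298)) = 72.43.

ln K = 72.4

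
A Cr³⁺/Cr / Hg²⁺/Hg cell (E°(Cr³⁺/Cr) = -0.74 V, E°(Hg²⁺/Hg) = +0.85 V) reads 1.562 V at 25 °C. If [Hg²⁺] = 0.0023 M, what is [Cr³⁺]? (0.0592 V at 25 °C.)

0.0029 M

From the Nernst equation, log Q = n(E° − E)/0.0592 = 6(1.59 − 1.562)/0.0592 = 2.838, so Q = 688.
With Q = [Cr³⁺]^2/[Hg²⁺]^3 and the known concentrations, [Cr³⁺]^2 in the numerator gives [Cr³⁺] = 0.0029 M.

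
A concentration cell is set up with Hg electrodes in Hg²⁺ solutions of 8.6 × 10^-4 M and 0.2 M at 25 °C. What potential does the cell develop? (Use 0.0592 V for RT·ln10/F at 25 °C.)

0.070 V

Both half-cells are Hg²⁺/Hg, so E°_cell = 0. The concentrated side is the cathode; the cell reaction moves Hg²⁺ from high to low concentration with n = 2.
Q = [Hg²⁺]_dilute/[Hg²⁺]_conc = 8.6 × 10^-4/0.2 = 0.00430.
E = 0 − (0.0592/2) log Q = −(0.0592/2)(-2.367) = 0.0701 V.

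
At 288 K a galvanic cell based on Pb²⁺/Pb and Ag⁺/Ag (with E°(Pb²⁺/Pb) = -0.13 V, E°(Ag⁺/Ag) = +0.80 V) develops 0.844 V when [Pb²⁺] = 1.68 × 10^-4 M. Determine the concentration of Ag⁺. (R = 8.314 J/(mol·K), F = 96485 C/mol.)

4.1 × 10^-4 M

From the Nernst equation, ln Q = nF(E° − E)/RT = 2×96485×(0.93 − 0.844)/(8.314×288) = 6.931, so Q = 1020.
With Q = [Pb²⁺]/[Ag⁺]^2 and the known concentrations, [Ag⁺]^2 in the denominator gives [Ag⁺] = 4.1 × 10^-4 M.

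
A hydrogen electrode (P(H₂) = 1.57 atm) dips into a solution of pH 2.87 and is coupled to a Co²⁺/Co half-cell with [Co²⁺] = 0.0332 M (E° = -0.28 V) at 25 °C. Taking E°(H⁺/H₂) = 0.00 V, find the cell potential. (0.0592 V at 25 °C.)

0.15 V

The hydrogen couple is the cathode, so E°_cell = 0.28 V; n = 2.
[H⁺] = 10^(−2.87) = 0.0013 M, and Q = [Co²⁺]·P(H₂) / [H⁺]^2 = 2.86 × 10^4.
E = E° − (0.0592/2) log Q = 0.28 − (0.0592/2)(4.457) = 0.148 V.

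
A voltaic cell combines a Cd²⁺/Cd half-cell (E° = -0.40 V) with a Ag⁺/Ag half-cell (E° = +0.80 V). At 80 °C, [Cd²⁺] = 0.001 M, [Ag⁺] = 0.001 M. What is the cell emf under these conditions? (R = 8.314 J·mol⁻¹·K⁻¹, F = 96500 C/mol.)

The Ag⁺/Ag couple has the higher reduction potential and acts as the cathode, so E°_cell = +0.80 − (-0.40) = 1.20 V.
Balancing electrons gives n = 2; the reaction quotient is Q = [Cd²⁺]/[Ag⁺]^2 = 1000.
E = E° − (RT/nF) ln Q = 1.20 − (8.314×353)/(2×96500) × (6.908) = 1.200 − 0.105 = 1.095 V.

1.09 V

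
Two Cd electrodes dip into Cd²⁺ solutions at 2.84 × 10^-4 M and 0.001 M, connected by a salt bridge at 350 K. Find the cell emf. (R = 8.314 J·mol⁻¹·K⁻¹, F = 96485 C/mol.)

Both half-cells are Cd²⁺/Cd, so E°_cell = 0. The concentrated side is the cathode; the cell reaction moves Cd²⁺ from high to low concentration with n = 2.
Q = [Cd²⁺]_dilute/[Cd²⁺]_conc = 2.84 × 10^-4/0.001 = 0.284.
E = 0 − (RT/nF) ln Q = −((8.314×350)/(2×96485))(-1.259) = 0.0190 V.

0.019 V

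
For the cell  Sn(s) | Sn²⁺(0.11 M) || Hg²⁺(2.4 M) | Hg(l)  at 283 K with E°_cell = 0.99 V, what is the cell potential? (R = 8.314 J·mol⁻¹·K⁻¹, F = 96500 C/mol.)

Balancing electrons gives n = 2; the reaction quotient is Q = [Sn²⁺]/[Hg²⁺] = 0.0458.
E = E° − (RT/nF) ln Q = 0.99 − (8.314×283)/(2×96500) × (-3.083) = 0.990 + 0.038 = 1.028 V.

1.03 V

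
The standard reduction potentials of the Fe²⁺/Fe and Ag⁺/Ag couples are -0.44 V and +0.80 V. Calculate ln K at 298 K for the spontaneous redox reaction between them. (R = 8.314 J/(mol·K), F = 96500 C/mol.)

ln K = 96.6

E°_cell = +0.80 − (-0.44) = 1.24 V, with n = 2 electrons transferred.
At equilibrium E = 0, so the Nernst equation gives ln K = nFE°/RT = (2)(96500)(1.24)/((8.314)(298)) = 96.59.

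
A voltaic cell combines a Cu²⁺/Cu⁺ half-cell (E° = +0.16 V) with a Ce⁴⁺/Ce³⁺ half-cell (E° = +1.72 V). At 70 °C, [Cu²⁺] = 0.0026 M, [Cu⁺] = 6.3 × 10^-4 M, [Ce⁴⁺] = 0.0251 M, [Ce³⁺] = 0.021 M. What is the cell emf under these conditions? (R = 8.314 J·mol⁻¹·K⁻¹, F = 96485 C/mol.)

The Ce⁴⁺/Ce³⁺ couple has the higher reduction potential and acts as the cathode, so E°_cell = +1.72 − (+0.16) = 1.56 V.
Balancing electrons gives n = 1; the reaction quotient is Q = [Cu²⁺]·[Ce³⁺]/([Cu⁺]·[Ce⁴⁺]) = 3.45.
E = E° − (RT/nF) ln Q = 1.56 − (8.314×343)/(1×96485) × (1.239) = 1.560 − 0.037 = 1.523 V.

1.52 V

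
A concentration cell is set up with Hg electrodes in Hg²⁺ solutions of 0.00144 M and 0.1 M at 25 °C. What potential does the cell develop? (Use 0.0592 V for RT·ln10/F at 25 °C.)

0.055 V

Both half-cells are Hg²⁺/Hg, so E°_cell = 0. The concentrated side is the cathode; the cell reaction moves Hg²⁺ from high to low concentration with n = 2.
Q = [Hg²⁺]_dilute/[Hg²⁺]_conc = 0.00144/0.1 = 0.0144.
E = 0 − (0.0592/2) log Q = −(0.0592/2)(-1.842) = 0.0545 V.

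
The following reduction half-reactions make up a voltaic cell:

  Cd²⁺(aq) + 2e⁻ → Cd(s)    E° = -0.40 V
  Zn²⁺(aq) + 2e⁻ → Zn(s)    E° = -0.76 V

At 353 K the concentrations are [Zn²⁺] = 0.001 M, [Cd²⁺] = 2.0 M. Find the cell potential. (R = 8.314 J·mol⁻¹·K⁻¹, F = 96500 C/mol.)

0.476 V

The Cd²⁺/Cd couple has the higher reduction potential and acts as the cathode, so E°_cell = -0.40 − (-0.76) = 0.36 V.
Balancing electrons gives n = 2; the reaction quotient is Q = [Zn²⁺]/[Cd²⁺] = 5 × 10^-4.
E = E° − (RT/nF) ln Q = 0.36 − (8.314×353)/(2×96500) × (-7.601) = 0.360 + 0.116 = 0.476 V.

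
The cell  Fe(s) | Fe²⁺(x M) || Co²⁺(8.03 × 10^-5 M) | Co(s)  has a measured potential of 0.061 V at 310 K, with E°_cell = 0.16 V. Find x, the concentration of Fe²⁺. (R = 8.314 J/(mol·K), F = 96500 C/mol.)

From the Nernst equation, ln Q = nF(E° − E)/RT = 2×96500×(0.16 − 0.061)/(8.314×310) = 7.413, so Q = 1660.
With Q = [Fe²⁺]/[Co²⁺] and the known concentrations, [Fe²⁺] in the numerator gives [Fe²⁺] = 0.13 M.

0.13 M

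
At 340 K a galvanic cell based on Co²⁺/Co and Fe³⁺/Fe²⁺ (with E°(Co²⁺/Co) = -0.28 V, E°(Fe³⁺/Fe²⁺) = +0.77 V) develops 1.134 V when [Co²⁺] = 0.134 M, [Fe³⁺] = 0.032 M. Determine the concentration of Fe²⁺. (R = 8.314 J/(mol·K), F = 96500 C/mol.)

0.005 M

From the Nernst equation, ln Q = nF(E° − E)/RT = 2×96500×(1.05 − 1.134)/(8.314×340) = -5.735, so Q = 0.00323.
With Q = [Co²⁺]·[Fe²⁺]^2/[Fe³⁺]^2 and the known concentrations, [Fe²⁺]^2 in the numerator gives [Fe²⁺] = 0.005 M.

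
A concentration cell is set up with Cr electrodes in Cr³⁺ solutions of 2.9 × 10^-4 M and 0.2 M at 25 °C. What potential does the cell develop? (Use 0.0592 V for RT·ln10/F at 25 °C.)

Both half-cells are Cr³⁺/Cr, so E°_cell = 0. The concentrated side is the cathode; the cell reaction moves Cr³⁺ from high to low concentration with n = 3.
Q = [Cr³⁺]_dilute/[Cr³⁺]_conc = 2.9 × 10^-4/0.2 = 0.00145.
E = 0 − (0.0592/3) log Q = −(0.0592/3)(-2.839) = 0.0560 V.

0.056 V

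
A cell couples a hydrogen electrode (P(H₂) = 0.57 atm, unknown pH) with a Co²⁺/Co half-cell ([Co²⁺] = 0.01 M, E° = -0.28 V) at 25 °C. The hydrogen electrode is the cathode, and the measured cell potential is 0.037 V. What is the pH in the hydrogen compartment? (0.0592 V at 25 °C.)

E°_cell = 0.28 V and n = 2.
log Q = n(E° − E)/0.0592 = 2×(0.28 − 0.037)/0.0592 = 8.209.
With Q = [Co²⁺]·P(H₂) / [H⁺]^2, solving for [H⁺] gives log[H⁺] = -5.227, so pH = 5.23.

pH = 5.23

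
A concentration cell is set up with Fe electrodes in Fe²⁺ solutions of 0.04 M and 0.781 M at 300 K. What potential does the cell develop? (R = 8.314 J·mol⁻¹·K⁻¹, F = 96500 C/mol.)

Both half-cells are Fe²⁺/Fe, so E°_cell = 0. The concentrated side is the cathode; the cell reaction moves Fe²⁺ from high to low concentration with n = 2.
Q = [Fe²⁺]_dilute/[Fe²⁺]_conc = 0.04/0.781 = 0.0512.
E = 0 − (RT/nF) ln Q = −((8.314×300)/(2×96500))(-2.972) = 0.0384 V.

0.038 V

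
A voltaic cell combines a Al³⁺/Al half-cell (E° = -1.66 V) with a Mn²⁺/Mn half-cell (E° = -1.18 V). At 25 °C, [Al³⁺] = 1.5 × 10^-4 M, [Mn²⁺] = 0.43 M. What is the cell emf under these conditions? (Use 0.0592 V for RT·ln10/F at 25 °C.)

The Mn²⁺/Mn couple has the higher reduction potential and acts as the cathode, so E°_cell = -1.18 − (-1.66) = 0.48 V.
Balancing electrons gives n = 6; the reaction quotient is Q = [Al³⁺]^2/[Mn²⁺]^3 = 2.83 × 10^-7.
At 25 °C, E = E° − (0.0592/n) log Q = 0.48 − (0.0592/6)(-6.548) = 0.480 + 0.065 = 0.545 V.

0.545 V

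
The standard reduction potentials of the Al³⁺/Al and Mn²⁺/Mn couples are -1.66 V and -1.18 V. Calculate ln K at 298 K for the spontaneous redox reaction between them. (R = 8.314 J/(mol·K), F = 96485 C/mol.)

ln K = 112.2

E°_cell = -1.18 − (-1.66) = 0.48 V, with n = 6 electrons transferred.
At equilibrium E = 0, so the Nernst equation gives ln K = nFE°/RT = (6)(96485)(0.48)/((8.314)(298)) = 112.16.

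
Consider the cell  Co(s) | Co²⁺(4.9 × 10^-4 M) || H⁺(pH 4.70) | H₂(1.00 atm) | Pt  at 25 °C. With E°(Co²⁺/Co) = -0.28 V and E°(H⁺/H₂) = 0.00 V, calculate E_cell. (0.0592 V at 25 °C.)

The hydrogen couple is the cathode, so E°_cell = 0.28 V; n = 2.
[H⁺] = 10^(−4.70) = 2 × 10^-5 M, and Q = [Co²⁺]·P(H₂) / [H⁺]^2 = 1.23 × 10^6.
E = E° − (0.0592/2) log Q = 0.28 − (0.0592/2)(6.090) = 0.100 V.

0.100 V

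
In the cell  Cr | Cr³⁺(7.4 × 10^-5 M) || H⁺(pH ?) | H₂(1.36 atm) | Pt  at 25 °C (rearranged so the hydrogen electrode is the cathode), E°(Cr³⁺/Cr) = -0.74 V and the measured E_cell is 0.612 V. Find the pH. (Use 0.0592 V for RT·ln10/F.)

E°_cell = 0.74 V and n = 6.
log Q = n(E° − E)/0.0592 = 6×(0.74 − 0.612)/0.0592 = 12.973.
With Q = [Cr³⁺]^2·P(H₂)^3 / [H⁺]^6, solving for [H⁺] gives log[H⁺] = -3.472, so pH = 3.47.

pH = 3.47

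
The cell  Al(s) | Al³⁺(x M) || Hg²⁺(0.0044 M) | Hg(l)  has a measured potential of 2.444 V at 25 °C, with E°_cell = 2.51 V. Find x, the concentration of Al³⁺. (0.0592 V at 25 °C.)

0.65 M

From the Nernst equation, log Q = n(E° − E)/0.0592 = 6(2.51 − 2.444)/0.0592 = 6.689, so Q = 4.89 × 10^6.
With Q = [Al³⁺]^2/[Hg²⁺]^3 and the known concentrations, [Al³⁺]^2 in the numerator gives [Al³⁺] = 0.65 M.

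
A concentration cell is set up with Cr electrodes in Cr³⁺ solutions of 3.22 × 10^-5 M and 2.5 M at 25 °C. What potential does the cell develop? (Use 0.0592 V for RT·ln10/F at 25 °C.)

0.096 V

Both half-cells are Cr³⁺/Cr, so E°_cell = 0. The concentrated side is the cathode; the cell reaction moves Cr³⁺ from high to low concentration with n = 3.
Q = [Cr³⁺]_dilute/[Cr³⁺]_conc = 3.22 × 10^-5/2.5 = 1.29 × 10^-5.
E = 0 − (0.0592/3) log Q = −(0.0592/3)(-4.890) = 0.0965 V.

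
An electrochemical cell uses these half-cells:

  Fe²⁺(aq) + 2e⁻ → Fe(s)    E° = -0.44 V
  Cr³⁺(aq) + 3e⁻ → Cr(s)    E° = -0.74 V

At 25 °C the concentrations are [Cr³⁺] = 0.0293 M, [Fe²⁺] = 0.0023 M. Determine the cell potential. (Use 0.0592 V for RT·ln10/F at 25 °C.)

The Fe²⁺/Fe couple has the higher reduction potential and acts as the cathode, so E°_cell = -0.44 − (-0.74) = 0.30 V.
Balancing electrons gives n = 6; the reaction quotient is Q = [Cr³⁺]^2/[Fe²⁺]^3 = 7.06 × 10^4.
At 25 °C, E = E° − (0.0592/n) log Q = 0.30 − (0.0592/6)(4.849) = 0.300 − 0.048 = 0.252 V.

0.252 V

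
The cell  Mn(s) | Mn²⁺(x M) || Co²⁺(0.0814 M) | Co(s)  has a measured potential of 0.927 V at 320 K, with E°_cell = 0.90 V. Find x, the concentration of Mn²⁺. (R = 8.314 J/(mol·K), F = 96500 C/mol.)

From the Nernst equation, ln Q = nF(E° − E)/RT = 2×96500×(0.90 − 0.927)/(8.314×320) = -1.959, so Q = 0.141.
With Q = [Mn²⁺]/[Co²⁺] and the known concentrations, [Mn²⁺] in the numerator gives [Mn²⁺] = 0.011 M.

0.011 M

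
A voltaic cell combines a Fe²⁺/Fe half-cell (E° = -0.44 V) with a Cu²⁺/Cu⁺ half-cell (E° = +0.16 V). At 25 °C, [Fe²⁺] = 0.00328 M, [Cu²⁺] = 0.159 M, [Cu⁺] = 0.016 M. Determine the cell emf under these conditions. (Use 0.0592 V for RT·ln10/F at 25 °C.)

The Cu²⁺/Cu⁺ couple has the higher reduction potential and acts as the cathode, so E°_cell = +0.16 − (-0.44) = 0.60 V.
Balancing electrons gives n = 2; the reaction quotient is Q = [Fe²⁺]·[Cu⁺]^2/[Cu²⁺]^2 = 3.32 × 10^-5.
At 25 °C, E = E° − (0.0592/n) log Q = 0.60 − (0.0592/2)(-4.479) = 0.600 + 0.133 = 0.733 V.

0.733 V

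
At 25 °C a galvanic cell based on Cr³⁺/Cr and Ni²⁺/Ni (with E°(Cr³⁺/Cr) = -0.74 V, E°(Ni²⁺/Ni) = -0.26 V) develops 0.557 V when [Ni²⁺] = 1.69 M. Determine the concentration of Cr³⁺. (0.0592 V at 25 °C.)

From the Nernst equation, log Q = n(E° − E)/0.0592 = 6(0.48 − 0.557)/0.0592 = -7.804, so Q = 1.57 × 10^-8.
With Q = [Cr³⁺]^2/[Ni²⁺]^3 and the known concentrations, [Cr³⁺]^2 in the numerator gives [Cr³⁺] = 2.8 × 10^-4 M.

2.8 × 10^-4 M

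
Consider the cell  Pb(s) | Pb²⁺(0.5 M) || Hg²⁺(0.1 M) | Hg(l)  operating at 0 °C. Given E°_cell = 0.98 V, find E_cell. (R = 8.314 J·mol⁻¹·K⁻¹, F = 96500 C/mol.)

0.961 V

Balancing electrons gives n = 2; the reaction quotient is Q = [Pb²⁺]/[Hg²⁺] = 5.00.
E = E° − (RT/nF) ln Q = 0.98 − (8.314×273)/(2×96500) × (1.609) = 0.980 − 0.019 = 0.961 V.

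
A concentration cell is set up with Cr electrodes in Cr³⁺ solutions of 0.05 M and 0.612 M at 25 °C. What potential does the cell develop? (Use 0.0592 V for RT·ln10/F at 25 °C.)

0.021 V

Both half-cells are Cr³⁺/Cr, so E°_cell = 0. The concentrated side is the cathode; the cell reaction moves Cr³⁺ from high to low concentration with n = 3.
Q = [Cr³⁺]_dilute/[Cr³⁺]_conc = 0.05/0.612 = 0.0817.
E = 0 − (0.0592/3) log Q = −(0.0592/3)(-1.088) = 0.0215 V.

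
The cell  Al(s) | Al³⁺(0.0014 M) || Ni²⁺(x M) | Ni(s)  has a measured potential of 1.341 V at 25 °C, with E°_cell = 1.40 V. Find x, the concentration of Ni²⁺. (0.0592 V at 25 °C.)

From the Nernst equation, log Q = n(E° − E)/0.0592 = 6(1.40 − 1.341)/0.0592 = 5.980, so Q = 9.54 × 10^5.
With Q = [Al³⁺]^2/[Ni²⁺]^3 and the known concentrations, [Ni²⁺]^3 in the denominator gives [Ni²⁺] = 1.3 × 10^-4 M.

1.3 × 10^-4 M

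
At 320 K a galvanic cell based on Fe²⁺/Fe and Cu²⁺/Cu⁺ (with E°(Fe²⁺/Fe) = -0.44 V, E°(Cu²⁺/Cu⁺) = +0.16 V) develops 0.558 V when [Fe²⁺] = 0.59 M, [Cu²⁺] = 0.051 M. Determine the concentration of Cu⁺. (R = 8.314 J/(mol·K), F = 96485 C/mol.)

0.3 M

From the Nernst equation, ln Q = nF(E° − E)/RT = 2×96485×(0.60 − 0.558)/(8.314×320) = 3.046, so Q = 21.0.
With Q = [Fe²⁺]·[Cu⁺]^2/[Cu²⁺]^2 and the known concentrations, [Cu⁺]^2 in the numerator gives [Cu⁺] = 0.3 M.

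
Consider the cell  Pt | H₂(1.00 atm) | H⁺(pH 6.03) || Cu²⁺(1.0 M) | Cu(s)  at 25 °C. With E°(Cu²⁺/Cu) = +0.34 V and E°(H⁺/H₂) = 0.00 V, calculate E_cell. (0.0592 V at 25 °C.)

0.70 V

The Cu²⁺/Cu couple is the cathode, so E°_cell = 0.34 V; n = 2.
[H⁺] = 10^(−6.03) = 9.3 × 10^-7 M, and Q = [H⁺]^2 / ([Cu²⁺]·P(H₂)) = 8.71 × 10^-13.
E = E° − (0.0592/2) log Q = 0.34 − (0.0592/2)(-12.060) = 0.697 V.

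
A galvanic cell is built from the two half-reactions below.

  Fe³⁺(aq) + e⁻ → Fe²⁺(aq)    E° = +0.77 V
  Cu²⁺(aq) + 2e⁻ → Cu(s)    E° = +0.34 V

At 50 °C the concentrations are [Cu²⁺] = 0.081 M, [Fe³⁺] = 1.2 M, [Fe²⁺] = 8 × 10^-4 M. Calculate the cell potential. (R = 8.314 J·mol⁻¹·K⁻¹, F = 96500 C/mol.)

The Fe³⁺/Fe²⁺ couple has the higher reduction potential and acts as the cathode, so E°_cell = +0.77 − (+0.34) = 0.43 V.
Balancing electrons gives n = 2; the reaction quotient is Q = [Cu²⁺]·[Fe²⁺]^2/[Fe³⁺]^2 = 3.6 × 10^-8.
E = E° − (RT/nF) ln Q = 0.43 − (8.314×323)/(2×96500) × (-17.140) = 0.430 + 0.238 = 0.668 V.

0.668 V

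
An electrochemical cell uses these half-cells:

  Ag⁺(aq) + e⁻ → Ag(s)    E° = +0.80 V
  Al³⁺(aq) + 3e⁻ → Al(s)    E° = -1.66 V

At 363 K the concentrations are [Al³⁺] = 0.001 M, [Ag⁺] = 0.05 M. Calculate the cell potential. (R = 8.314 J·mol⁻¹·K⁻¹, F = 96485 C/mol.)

2.44 V

The Ag⁺/Ag couple has the higher reduction potential and acts as the cathode, so E°_cell = +0.80 − (-1.66) = 2.46 V.
Balancing electrons gives n = 3; the reaction quotient is Q = [Al³⁺]/[Ag⁺]^3 = 8.00.
E = E° − (RT/nF) ln Q = 2.46 − (8.314×363)/(3×96485) × (2.079) = 2.460 − 0.022 = 2.438 V.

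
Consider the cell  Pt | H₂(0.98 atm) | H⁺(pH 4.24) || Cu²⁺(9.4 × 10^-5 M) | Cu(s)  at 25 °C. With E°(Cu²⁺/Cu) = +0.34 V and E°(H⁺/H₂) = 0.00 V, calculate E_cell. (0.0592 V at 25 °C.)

0.47 V

The Cu²⁺/Cu couple is the cathode, so E°_cell = 0.34 V; n = 2.
[H⁺] = 10^(−4.24) = 5.8 × 10^-5 M, and Q = [H⁺]^2 / ([Cu²⁺]·P(H₂)) = 3.59 × 10^-5.
E = E° − (0.0592/2) log Q = 0.34 − (0.0592/2)(-4.444) = 0.472 V.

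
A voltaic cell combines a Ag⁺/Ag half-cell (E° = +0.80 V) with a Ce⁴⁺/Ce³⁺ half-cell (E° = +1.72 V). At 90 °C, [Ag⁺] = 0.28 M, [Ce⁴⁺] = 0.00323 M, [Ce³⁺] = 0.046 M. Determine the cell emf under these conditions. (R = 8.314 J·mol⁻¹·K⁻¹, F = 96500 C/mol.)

0.877 V

The Ce⁴⁺/Ce³⁺ couple has the higher reduction potential and acts as the cathode, so E°_cell = +1.72 − (+0.80) = 0.92 V.
Balancing electrons gives n = 1; the reaction quotient is Q = [Ag⁺]·[Ce³⁺]/[Ce⁴⁺] = 3.99.
E = E° − (RT/nF) ln Q = 0.92 − (8.314×363)/(1×96500) × (1.383) = 0.920 − 0.043 = 0.877 V.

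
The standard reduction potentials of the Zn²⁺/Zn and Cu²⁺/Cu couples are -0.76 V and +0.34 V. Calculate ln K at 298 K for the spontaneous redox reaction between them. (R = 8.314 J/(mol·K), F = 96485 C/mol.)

ln K = 85.7

E°_cell = +0.34 − (-0.76) = 1.10 V, with n = 2 electrons transferred.
At equilibrium E = 0, so the Nernst equation gives ln K = nFE°/RT = (2)(96485)(1.10)/((8.314)(298)) = 85.68.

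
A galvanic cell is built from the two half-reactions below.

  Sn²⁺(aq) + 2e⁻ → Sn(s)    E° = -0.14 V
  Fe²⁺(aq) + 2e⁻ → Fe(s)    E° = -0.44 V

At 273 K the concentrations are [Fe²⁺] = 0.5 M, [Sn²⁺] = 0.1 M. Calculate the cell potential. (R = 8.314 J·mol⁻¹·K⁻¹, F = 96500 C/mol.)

The Sn²⁺/Sn couple has the higher reduction potential and acts as the cathode, so E°_cell = -0.14 − (-0.44) = 0.30 V.
Balancing electrons gives n = 2; the reaction quotient is Q = [Fe²⁺]/[Sn²⁺] = 5.00.
E = E° − (RT/nF) ln Q = 0.30 − (8.314×273)/(2×96500) × (1.609) = 0.300 − 0.019 = 0.281 V.

0.281 V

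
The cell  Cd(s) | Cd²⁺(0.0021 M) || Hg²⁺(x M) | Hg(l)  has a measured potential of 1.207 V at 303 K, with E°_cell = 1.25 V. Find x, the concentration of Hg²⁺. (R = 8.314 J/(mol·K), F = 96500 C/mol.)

7.8 × 10^-5 M

From the Nernst equation, ln Q = nF(E° − E)/RT = 2×96500×(1.25 − 1.207)/(8.314×303) = 3.294, so Q = 27.0.
With Q = [Cd²⁺]/[Hg²⁺] and the known concentrations, [Hg²⁺] in the denominator gives [Hg²⁺] = 7.8 × 10^-5 M.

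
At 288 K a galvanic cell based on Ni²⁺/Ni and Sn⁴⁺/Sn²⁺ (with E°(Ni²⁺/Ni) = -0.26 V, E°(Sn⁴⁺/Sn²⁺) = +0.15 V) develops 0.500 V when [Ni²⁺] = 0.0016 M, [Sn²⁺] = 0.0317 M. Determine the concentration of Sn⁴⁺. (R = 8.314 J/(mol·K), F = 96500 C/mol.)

0.072 M

From the Nernst equation, ln Q = nF(E° − E)/RT = 2×96500×(0.41 − 0.500)/(8.314×288) = -7.254, so Q = 7.07 × 10^-4.
With Q = [Ni²⁺]·[Sn²⁺]/[Sn⁴⁺] and the known concentrations, [Sn⁴⁺] in the denominator gives [Sn⁴⁺] = 0.072 M.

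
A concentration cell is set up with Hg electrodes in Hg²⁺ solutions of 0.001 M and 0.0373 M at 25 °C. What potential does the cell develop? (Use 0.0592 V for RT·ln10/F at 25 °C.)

0.047 V

Both half-cells are Hg²⁺/Hg, so E°_cell = 0. The concentrated side is the cathode; the cell reaction moves Hg²⁺ from high to low concentration with n = 2.
Q = [Hg²⁺]_dilute/[Hg²⁺]_conc = 0.001/0.0373 = 0.0268.
E = 0 − (0.0592/2) log Q = −(0.0592/2)(-1.572) = 0.0465 V.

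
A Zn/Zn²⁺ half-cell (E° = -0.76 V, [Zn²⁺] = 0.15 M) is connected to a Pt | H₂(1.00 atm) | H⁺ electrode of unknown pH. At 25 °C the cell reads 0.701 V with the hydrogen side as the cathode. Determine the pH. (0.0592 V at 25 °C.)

pH = 1.41

E°_cell = 0.76 V and n = 2.
log Q = n(E° − E)/0.0592 = 2×(0.76 − 0.701)/0.0592 = 1.993.
With Q = [Zn²⁺]·P(H₂) / [H⁺]^2, solving for [H⁺] gives log[H⁺] = -1.409, so pH = 1.41.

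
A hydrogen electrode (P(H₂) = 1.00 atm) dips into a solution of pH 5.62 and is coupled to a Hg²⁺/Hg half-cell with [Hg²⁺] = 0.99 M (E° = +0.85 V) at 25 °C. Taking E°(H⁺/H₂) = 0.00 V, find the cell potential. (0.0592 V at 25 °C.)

1.18 V

The Hg²⁺/Hg couple is the cathode, so E°_cell = 0.85 V; n = 2.
[H⁺] = 10^(−5.62) = 2.4 × 10^-6 M, and Q = [H⁺]^2 / ([Hg²⁺]·P(H₂)) = 5.81 × 10^-12.
E = E° − (0.0592/2) log Q = 0.85 − (0.0592/2)(-11.236) = 1.183 V.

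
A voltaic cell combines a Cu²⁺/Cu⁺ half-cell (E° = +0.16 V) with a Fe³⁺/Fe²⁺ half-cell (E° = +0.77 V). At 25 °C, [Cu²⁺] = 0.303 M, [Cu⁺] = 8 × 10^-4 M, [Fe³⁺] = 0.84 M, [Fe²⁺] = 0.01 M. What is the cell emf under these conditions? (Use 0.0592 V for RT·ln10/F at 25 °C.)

0.571 V

The Fe³⁺/Fe²⁺ couple has the higher reduction potential and acts as the cathode, so E°_cell = +0.77 − (+0.16) = 0.61 V.
Balancing electrons gives n = 1; the reaction quotient is Q = [Cu²⁺]·[Fe²⁺]/([Cu⁺]·[Fe³⁺]) = 4.51.
At 25 °C, E = E° − (0.0592/n) log Q = 0.61 − (0.0592/1)(0.654) = 0.610 − 0.039 = 0.571 V.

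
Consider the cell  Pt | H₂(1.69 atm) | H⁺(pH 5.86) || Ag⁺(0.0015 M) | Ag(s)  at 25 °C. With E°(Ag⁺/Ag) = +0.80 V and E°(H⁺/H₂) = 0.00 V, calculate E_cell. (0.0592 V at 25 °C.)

The Ag⁺/Ag couple is the cathode, so E°_cell = 0.80 V; n = 2.
[H⁺] = 10^(−5.86) = 1.4 × 10^-6 M, and Q = [H⁺]^2 / ([Ag⁺]^2·P(H₂)) = 5.01 × 10^-7.
E = E° − (0.0592/2) log Q = 0.80 − (0.0592/2)(-6.300) = 0.986 V.

0.99 V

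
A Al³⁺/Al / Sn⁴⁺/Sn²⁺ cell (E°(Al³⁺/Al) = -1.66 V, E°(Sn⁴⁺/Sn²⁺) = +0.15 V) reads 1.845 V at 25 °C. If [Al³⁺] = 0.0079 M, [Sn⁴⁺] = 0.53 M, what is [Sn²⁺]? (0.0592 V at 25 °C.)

0.88 M

From the Nernst equation, log Q = n(E° − E)/0.0592 = 6(1.81 − 1.845)/0.0592 = -3.547, so Q = 2.84 × 10^-4.
With Q = [Al³⁺]^2·[Sn²⁺]^3/[Sn⁴⁺]^3 and the known concentrations, [Sn²⁺]^3 in the numerator gives [Sn²⁺] = 0.88 M.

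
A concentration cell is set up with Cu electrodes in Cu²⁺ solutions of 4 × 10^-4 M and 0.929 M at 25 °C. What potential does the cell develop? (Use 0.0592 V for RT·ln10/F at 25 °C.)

Both half-cells are Cu²⁺/Cu, so E°_cell = 0. The concentrated side is the cathode; the cell reaction moves Cu²⁺ from high to low concentration with n = 2.
Q = [Cu²⁺]_dilute/[Cu²⁺]_conc = 4 × 10^-4/0.929 = 4.31 × 10^-4.
E = 0 − (0.0592/2) log Q = −(0.0592/2)(-3.366) = 0.0996 V.

0.100 V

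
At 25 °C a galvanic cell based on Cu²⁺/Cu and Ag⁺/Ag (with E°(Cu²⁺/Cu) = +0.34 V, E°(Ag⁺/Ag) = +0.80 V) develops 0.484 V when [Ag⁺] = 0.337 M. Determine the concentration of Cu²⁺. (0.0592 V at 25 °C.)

From the Nernst equation, log Q = n(E° − E)/0.0592 = 2(0.46 − 0.484)/0.0592 = -0.811, so Q = 0.155.
With Q = [Cu²⁺]/[Ag⁺]^2 and the known concentrations, [Cu²⁺] in the numerator gives [Cu²⁺] = 0.018 M.

0.018 M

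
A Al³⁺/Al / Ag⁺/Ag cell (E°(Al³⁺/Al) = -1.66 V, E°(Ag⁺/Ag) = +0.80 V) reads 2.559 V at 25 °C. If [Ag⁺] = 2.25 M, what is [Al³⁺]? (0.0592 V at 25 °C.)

1.1 × 10^-4 M

From the Nernst equation, log Q = n(E° − E)/0.0592 = 3(2.46 − 2.559)/0.0592 = -5.017, so Q = 9.62 × 10^-6.
With Q = [Al³⁺]/[Ag⁺]^3 and the known concentrations, [Al³⁺] in the numerator gives [Al³⁺] = 1.1 × 10^-4 M.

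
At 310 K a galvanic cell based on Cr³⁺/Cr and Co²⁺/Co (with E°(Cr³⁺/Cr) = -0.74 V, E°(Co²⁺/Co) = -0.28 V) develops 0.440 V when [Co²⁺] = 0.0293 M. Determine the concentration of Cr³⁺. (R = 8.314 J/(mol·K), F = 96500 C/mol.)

0.047 M

From the Nernst equation, ln Q = nF(E° − E)/RT = 6×96500×(0.46 − 0.440)/(8.314×310) = 4.493, so Q = 89.4.
With Q = [Cr³⁺]^2/[Co²⁺]^3 and the known concentrations, [Cr³⁺]^2 in the numerator gives [Cr³⁺] = 0.047 M.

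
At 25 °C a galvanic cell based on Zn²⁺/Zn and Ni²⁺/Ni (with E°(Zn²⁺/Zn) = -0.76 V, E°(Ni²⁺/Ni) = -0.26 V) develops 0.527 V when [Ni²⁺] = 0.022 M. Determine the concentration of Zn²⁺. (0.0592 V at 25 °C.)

From the Nernst equation, log Q = n(E° − E)/0.0592 = 2(0.50 − 0.527)/0.0592 = -0.912, so Q = 0.122.
With Q = [Zn²⁺]/[Ni²⁺] and the known concentrations, [Zn²⁺] in the numerator gives [Zn²⁺] = 0.0027 M.

0.0027 M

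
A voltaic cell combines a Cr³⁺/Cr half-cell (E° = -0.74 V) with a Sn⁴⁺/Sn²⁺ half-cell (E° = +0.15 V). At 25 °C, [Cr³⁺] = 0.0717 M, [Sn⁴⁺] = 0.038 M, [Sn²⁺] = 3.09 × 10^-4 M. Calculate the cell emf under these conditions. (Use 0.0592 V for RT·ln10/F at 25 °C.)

0.974 V

The Sn⁴⁺/Sn²⁺ couple has the higher reduction potential and acts as the cathode, so E°_cell = +0.15 − (-0.74) = 0.89 V.
Balancing electrons gives n = 6; the reaction quotient is Q = [Cr³⁺]^2·[Sn²⁺]^3/[Sn⁴⁺]^3 = 2.76 × 10^-9.
At 25 °C, E = E° − (0.0592/n) log Q = 0.89 − (0.0592/6)(-8.558) = 0.890 + 0.084 = 0.974 V.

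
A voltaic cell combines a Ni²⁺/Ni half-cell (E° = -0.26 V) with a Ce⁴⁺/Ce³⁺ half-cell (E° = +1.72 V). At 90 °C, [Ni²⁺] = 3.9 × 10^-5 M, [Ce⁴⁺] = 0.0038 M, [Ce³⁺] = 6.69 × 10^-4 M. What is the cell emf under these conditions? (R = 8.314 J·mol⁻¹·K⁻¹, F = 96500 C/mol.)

The Ce⁴⁺/Ce³⁺ couple has the higher reduction potential and acts as the cathode, so E°_cell = +1.72 − (-0.26) = 1.98 V.
Balancing electrons gives n = 2; the reaction quotient is Q = [Ni²⁺]·[Ce³⁺]^2/[Ce⁴⁺]^2 = 1.21 × 10^-6.
E = E° − (RT/nF) ln Q = 1.98 − (8.314×363)/(2×96500) × (-13.626) = 1.980 + 0.213 = 2.193 V.

2.19 V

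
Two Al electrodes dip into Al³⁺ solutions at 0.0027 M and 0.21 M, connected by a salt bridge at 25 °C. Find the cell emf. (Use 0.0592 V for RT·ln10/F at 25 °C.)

Both half-cells are Al³⁺/Al, so E°_cell = 0. The concentrated side is the cathode; the cell reaction moves Al³⁺ from high to low concentration with n = 3.
Q = [Al³⁺]_dilute/[Al³⁺]_conc = 0.0027/0.21 = 0.0129.
E = 0 − (0.0592/3) log Q = −(0.0592/3)(-1.891) = 0.0373 V.

0.037 V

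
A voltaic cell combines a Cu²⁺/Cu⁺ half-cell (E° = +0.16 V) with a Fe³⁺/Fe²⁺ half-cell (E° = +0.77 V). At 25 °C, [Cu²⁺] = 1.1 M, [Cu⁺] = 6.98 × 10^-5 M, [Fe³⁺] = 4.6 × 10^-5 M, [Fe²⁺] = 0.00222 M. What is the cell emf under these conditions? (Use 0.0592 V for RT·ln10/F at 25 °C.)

The Fe³⁺/Fe²⁺ couple has the higher reduction potential and acts as the cathode, so E°_cell = +0.77 − (+0.16) = 0.61 V.
Balancing electrons gives n = 1; the reaction quotient is Q = [Cu²⁺]·[Fe²⁺]/([Cu⁺]·[Fe³⁺]) = 7.61 × 10^5.
At 25 °C, E = E° − (0.0592/n) log Q = 0.61 − (0.0592/1)(5.881) = 0.610 − 0.348 = 0.262 V.

0.262 V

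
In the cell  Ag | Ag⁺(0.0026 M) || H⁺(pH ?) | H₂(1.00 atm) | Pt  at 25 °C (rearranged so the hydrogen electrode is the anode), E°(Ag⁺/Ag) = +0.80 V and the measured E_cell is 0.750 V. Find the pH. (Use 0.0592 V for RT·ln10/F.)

pH = 1.74

E°_cell = 0.80 V and n = 2.
log Q = n(E° − E)/0.0592 = 2×(0.80 − 0.750)/0.0592 = 1.689.
With Q = [H⁺]^2 / ([Ag⁺]^2·P(H₂)), solving for [H⁺] gives log[H⁺] = -1.740, so pH = 1.74.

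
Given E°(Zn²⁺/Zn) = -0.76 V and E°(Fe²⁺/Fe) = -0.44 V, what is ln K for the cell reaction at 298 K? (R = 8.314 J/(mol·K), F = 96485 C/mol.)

ln K = 24.9

E°_cell = -0.44 − (-0.76) = 0.32 V, with n = 2 electrons transferred.
At equilibrium E = 0, so the Nernst equation gives ln K = nFE°/RT = (2)(96485)(0.32)/((8.314)(298)) = 24.92.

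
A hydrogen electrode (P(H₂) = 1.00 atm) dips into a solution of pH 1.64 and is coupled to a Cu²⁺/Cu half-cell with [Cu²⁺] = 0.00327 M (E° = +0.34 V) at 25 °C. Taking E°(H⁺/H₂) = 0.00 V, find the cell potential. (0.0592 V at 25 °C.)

The Cu²⁺/Cu couple is the cathode, so E°_cell = 0.34 V; n = 2.
[H⁺] = 10^(−1.64) = 0.023 M, and Q = [H⁺]^2 / ([Cu²⁺]·P(H₂)) = 0.160.
E = E° − (0.0592/2) log Q = 0.34 − (0.0592/2)(-0.795) = 0.364 V.

0.36 V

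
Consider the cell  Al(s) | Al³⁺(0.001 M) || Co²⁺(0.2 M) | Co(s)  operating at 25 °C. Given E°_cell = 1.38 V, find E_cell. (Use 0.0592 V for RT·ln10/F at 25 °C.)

Balancing electrons gives n = 6; the reaction quotient is Q = [Al³⁺]^2/[Co²⁺]^3 = 1.25 × 10^-4.
At 25 °C, E = E° − (0.0592/n) log Q = 1.38 − (0.0592/6)(-3.903) = 1.380 + 0.039 = 1.419 V.

1.42 V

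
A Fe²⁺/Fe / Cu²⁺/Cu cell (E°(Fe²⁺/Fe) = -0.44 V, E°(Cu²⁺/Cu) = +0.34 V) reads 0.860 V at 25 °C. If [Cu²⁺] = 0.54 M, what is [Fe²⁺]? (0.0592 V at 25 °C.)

0.0011 M

From the Nernst equation, log Q = n(E° − E)/0.0592 = 2(0.78 − 0.860)/0.0592 = -2.703, so Q = 0.00198.
With Q = [Fe²⁺]/[Cu²⁺] and the known concentrations, [Fe²⁺] in the numerator gives [Fe²⁺] = 0.0011 M.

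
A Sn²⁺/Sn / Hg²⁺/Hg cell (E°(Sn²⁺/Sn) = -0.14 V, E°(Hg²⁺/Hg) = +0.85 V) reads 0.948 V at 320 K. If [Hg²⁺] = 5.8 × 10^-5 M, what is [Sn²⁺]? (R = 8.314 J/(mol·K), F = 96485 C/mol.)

0.0012 M

From the Nernst equation, ln Q = nF(E° − E)/RT = 2×96485×(0.99 − 0.948)/(8.314×320) = 3.046, so Q = 21.0.
With Q = [Sn²⁺]/[Hg²⁺] and the known concentrations, [Sn²⁺] in the numerator gives [Sn²⁺] = 0.0012 M.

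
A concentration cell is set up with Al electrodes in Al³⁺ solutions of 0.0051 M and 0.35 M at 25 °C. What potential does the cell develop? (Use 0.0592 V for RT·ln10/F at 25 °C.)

0.036 V

Both half-cells are Al³⁺/Al, so E°_cell = 0. The concentrated side is the cathode; the cell reaction moves Al³⁺ from high to low concentration with n = 3.
Q = [Al³⁺]_dilute/[Al³⁺]_conc = 0.0051/0.35 = 0.0146.
E = 0 − (0.0592/3) log Q = −(0.0592/3)(-1.836) = 0.0362 V.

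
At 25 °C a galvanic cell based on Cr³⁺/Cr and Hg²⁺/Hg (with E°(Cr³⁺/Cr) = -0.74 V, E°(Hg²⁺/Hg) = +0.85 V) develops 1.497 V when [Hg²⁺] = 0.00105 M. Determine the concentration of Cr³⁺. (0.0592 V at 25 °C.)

From the Nernst equation, log Q = n(E° − E)/0.0592 = 6(1.59 − 1.497)/0.0592 = 9.426, so Q = 2.66 × 10^9.
With Q = [Cr³⁺]^2/[Hg²⁺]^3 and the known concentrations, [Cr³⁺]^2 in the numerator gives [Cr³⁺] = 1.8 M.

1.8 M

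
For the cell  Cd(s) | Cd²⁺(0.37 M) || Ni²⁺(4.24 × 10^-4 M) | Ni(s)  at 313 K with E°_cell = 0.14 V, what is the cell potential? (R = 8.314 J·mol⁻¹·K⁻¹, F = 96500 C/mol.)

0.049 V

Balancing electrons gives n = 2; the reaction quotient is Q = [Cd²⁺]/[Ni²⁺] = 873.
E = E° − (RT/nF) ln Q = 0.14 − (8.314×313)/(2×96500) × (6.772) = 0.140 − 0.091 = 0.049 V.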